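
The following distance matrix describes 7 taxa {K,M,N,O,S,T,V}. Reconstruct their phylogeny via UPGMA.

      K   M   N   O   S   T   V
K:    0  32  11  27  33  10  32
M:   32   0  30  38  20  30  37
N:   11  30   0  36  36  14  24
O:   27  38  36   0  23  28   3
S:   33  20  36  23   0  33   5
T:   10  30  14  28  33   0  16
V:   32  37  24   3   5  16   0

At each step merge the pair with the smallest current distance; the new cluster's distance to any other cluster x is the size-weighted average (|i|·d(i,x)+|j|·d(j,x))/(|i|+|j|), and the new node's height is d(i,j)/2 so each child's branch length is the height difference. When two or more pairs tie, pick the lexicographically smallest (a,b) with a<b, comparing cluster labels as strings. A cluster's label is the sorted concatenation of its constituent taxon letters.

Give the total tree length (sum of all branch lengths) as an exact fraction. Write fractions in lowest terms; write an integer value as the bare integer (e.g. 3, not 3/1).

2363/36

step 1: merge (O,V) at d=3; branch lengths O→3/2, V→3/2; new cluster OV
  updated: d(K,OV)=59/2, d(M,OV)=75/2, d(N,OV)=30, d(OV,S)=14, d(OV,T)=22
step 2: merge (K,T) at d=10; branch lengths K→5, T→5; new cluster KT
  updated: d(KT,M)=31, d(KT,N)=25/2, d(KT,OV)=103/4, d(KT,S)=33
step 3: merge (KT,N) at d=25/2; branch lengths KT→5/4, N→25/4; new cluster KNT
  updated: d(KNT,M)=92/3, d(KNT,OV)=163/6, d(KNT,S)=34
step 4: merge (OV,S) at d=14; branch lengths OV→11/2, S→7; new cluster OSV
  updated: d(KNT,OSV)=265/9, d(M,OSV)=95/3
step 5: merge (KNT,OSV) at d=265/9; branch lengths KNT→305/36, OSV→139/18; new cluster KNOSTV
  updated: d(KNOSTV,M)=187/6
step 6: merge (KNOSTV,M) at d=187/6; branch lengths KNOSTV→31/36, M→187/12; new cluster KMNOSTV
final tree: ((((K:5,T:5):5/4,N:25/4):305/36,((O:3/2,V:3/2):11/2,S:7):139/18):31/36,M:187/12)
total length: 2363/36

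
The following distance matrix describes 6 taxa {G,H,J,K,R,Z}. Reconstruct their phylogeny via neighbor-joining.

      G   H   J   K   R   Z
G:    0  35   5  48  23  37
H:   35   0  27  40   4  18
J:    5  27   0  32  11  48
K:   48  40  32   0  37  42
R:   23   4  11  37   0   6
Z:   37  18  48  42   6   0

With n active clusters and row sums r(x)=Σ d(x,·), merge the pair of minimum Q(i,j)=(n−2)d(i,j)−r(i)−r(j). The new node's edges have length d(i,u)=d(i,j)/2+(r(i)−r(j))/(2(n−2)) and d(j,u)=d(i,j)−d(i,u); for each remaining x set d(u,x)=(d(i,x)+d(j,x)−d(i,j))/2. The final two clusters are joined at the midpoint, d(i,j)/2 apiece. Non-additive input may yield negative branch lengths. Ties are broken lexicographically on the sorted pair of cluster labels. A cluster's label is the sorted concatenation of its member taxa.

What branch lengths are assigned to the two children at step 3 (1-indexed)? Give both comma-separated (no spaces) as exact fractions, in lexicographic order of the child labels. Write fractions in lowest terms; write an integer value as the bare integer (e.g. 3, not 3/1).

153/16,95/16

iteration 1: select G,J (d=5, Q=-251); attach at lengths (45/8, -5/8); label the merged cluster GJ
  updated: d(GJ,H)=57/2, d(GJ,K)=75/2, d(GJ,R)=29/2, d(GJ,Z)=40
iteration 2: select GJ,K (d=75/2, Q=-329/2); attach at lengths (51/4, 99/4); label the merged cluster GJK
  updated: d(GJK,H)=31/2, d(GJK,R)=7, d(GJK,Z)=89/4
iteration 3: select GJK,H (d=31/2, Q=-205/4); attach at lengths (153/16, 95/16); label the merged cluster GHJK
  updated: d(GHJK,R)=-9/4, d(GHJK,Z)=99/8
iteration 4: select GHJK,R (d=-9/4, Q=-129/8); attach at lengths (33/16, -69/16); label the merged cluster GHJKR
  updated: d(GHJKR,Z)=165/16
iteration 5: select GHJKR,Z (d=165/16); attach at lengths (165/32, 165/32); label the merged cluster GHJKRZ
final tree: (((((G:45/8,J:-5/8):51/4,K:99/4):153/16,H:95/16):33/16,R:-69/16):165/32,Z:165/32)
total length: 1057/16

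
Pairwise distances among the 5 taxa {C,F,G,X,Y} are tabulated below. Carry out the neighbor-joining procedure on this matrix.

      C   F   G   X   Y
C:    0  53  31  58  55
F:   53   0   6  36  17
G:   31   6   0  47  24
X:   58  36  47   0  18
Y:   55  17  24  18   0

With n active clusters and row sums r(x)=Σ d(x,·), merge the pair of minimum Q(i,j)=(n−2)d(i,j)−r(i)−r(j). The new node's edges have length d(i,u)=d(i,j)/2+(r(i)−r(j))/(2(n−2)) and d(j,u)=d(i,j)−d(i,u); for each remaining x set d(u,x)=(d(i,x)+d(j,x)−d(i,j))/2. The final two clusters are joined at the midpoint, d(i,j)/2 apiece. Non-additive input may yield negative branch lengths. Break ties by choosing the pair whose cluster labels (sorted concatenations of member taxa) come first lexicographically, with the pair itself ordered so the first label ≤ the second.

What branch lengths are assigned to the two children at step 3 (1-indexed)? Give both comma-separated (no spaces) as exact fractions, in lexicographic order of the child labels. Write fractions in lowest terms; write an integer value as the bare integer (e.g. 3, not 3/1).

9,5

iteration 1: select X,Y (d=18, Q=-219); attach at lengths (33/2, 3/2); label the merged cluster XY
  updated: d(C,XY)=95/2, d(F,XY)=35/2, d(G,XY)=53/2
iteration 2: select C,G (d=31, Q=-133); attach at lengths (65/2, -3/2); label the merged cluster CG
  updated: d(CG,F)=14, d(CG,XY)=43/2
iteration 3: select CG,F (d=14, Q=-53); attach at lengths (9, 5); label the merged cluster CFG
  updated: d(CFG,XY)=25/2
iteration 4: select CFG,XY (d=25/2); attach at lengths (25/4, 25/4); label the merged cluster CFGXY
final tree: (((C:65/2,G:-3/2):9,F:5):25/4,(X:33/2,Y:3/2):25/4)
total length: 151/2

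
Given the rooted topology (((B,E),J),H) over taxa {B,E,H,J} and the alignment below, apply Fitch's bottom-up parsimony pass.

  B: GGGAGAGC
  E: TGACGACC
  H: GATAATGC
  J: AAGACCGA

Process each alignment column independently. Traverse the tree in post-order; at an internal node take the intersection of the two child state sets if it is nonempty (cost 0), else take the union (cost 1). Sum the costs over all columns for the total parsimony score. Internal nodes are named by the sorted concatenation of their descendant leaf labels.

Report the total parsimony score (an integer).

[col 0] BE: children B:{G}, E:{T} ∪→ {G,T}; cost 1
[col 0] BEJ: children BE:{G,T}, J:{A} ∪→ {A,G,T}; cost 1
[col 0] BEHJ: children BEJ:{A,G,T}, H:{G} ∩→ {G}; cost 0
[col 1] BE: children B:{G}, E:{G} ∩→ {G}; cost 0
[col 1] BEJ: children BE:{G}, J:{A} ∪→ {A,G}; cost 1
[col 1] BEHJ: children BEJ:{A,G}, H:{A} ∩→ {A}; cost 0
[col 2] BE: children B:{G}, E:{A} ∪→ {A,G}; cost 1
[col 2] BEJ: children BE:{A,G}, J:{G} ∩→ {G}; cost 0
[col 2] BEHJ: children BEJ:{G}, H:{T} ∪→ {G,T}; cost 1
[col 3] BE: children B:{A}, E:{C} ∪→ {A,C}; cost 1
[col 3] BEJ: children BE:{A,C}, J:{A} ∩→ {A}; cost 0
[col 3] BEHJ: children BEJ:{A}, H:{A} ∩→ {A}; cost 0
[col 4] BE: children B:{G}, E:{G} ∩→ {G}; cost 0
[col 4] BEJ: children BE:{G}, J:{C} ∪→ {C,G}; cost 1
[col 4] BEHJ: children BEJ:{C,G}, H:{A} ∪→ {A,C,G}; cost 1
[col 5] BE: children B:{A}, E:{A} ∩→ {A}; cost 0
[col 5] BEJ: children BE:{A}, J:{C} ∪→ {A,C}; cost 1
[col 5] BEHJ: children BEJ:{A,C}, H:{T} ∪→ {A,C,T}; cost 1
[col 6] BE: children B:{G}, E:{C} ∪→ {C,G}; cost 1
[col 6] BEJ: children BE:{C,G}, J:{G} ∩→ {G}; cost 0
[col 6] BEHJ: children BEJ:{G}, H:{G} ∩→ {G}; cost 0
[col 7] BE: children B:{C}, E:{C} ∩→ {C}; cost 0
[col 7] BEJ: children BE:{C}, J:{A} ∪→ {A,C}; cost 1
[col 7] BEHJ: children BEJ:{A,C}, H:{C} ∩→ {C}; cost 0
per-site changes: [2, 1, 2, 1, 2, 2, 1, 1]; total = 12

12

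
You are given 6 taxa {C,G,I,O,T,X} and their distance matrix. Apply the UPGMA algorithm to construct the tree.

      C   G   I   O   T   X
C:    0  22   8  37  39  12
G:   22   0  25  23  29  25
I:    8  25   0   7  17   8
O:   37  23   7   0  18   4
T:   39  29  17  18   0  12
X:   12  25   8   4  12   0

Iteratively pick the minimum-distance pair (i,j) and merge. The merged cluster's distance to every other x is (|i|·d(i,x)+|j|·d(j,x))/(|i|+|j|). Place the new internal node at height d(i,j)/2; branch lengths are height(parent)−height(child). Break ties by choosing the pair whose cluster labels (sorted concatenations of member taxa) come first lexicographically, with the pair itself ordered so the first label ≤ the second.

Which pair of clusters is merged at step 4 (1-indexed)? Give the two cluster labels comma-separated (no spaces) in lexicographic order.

C,G

step 1: merge (O,X) at d=4; branch lengths O→2, X→2; new cluster OX
  updated: d(C,OX)=49/2, d(G,OX)=24, d(I,OX)=15/2, d(OX,T)=15
step 2: merge (I,OX) at d=15/2; branch lengths I→15/4, OX→7/4; new cluster IOX
  updated: d(C,IOX)=19, d(G,IOX)=73/3, d(IOX,T)=47/3
step 3: merge (IOX,T) at d=47/3; branch lengths IOX→49/12, T→47/6; new cluster IOTX
  updated: d(C,IOTX)=24, d(G,IOTX)=51/2
step 4: merge (C,G) at d=22; branch lengths C→11, G→11; new cluster CG
  updated: d(CG,IOTX)=99/4
step 5: merge (CG,IOTX) at d=99/4; branch lengths CG→11/8, IOTX→109/24; new cluster CGIOTX
final tree: ((C:11,G:11):11/8,((I:15/4,(O:2,X:2):7/4):49/12,T:47/6):109/24)
total length: 148/3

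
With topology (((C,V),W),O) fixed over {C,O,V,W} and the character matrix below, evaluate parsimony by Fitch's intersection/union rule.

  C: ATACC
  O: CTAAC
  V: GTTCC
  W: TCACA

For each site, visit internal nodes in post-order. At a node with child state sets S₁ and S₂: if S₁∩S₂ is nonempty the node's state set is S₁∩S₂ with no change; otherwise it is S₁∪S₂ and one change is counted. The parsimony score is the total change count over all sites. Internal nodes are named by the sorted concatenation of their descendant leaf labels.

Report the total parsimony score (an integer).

[col 0] CV: children C:{A}, V:{G} ∪→ {A,G}; cost 1
[col 0] CVW: children CV:{A,G}, W:{T} ∪→ {A,G,T}; cost 1
[col 0] COVW: children CVW:{A,G,T}, O:{C} ∪→ {A,C,G,T}; cost 1
[col 1] CV: children C:{T}, V:{T} ∩→ {T}; cost 0
[col 1] CVW: children CV:{T}, W:{C} ∪→ {C,T}; cost 1
[col 1] COVW: children CVW:{C,T}, O:{T} ∩→ {T}; cost 0
[col 2] CV: children C:{A}, V:{T} ∪→ {A,T}; cost 1
[col 2] CVW: children CV:{A,T}, W:{A} ∩→ {A}; cost 0
[col 2] COVW: children CVW:{A}, O:{A} ∩→ {A}; cost 0
[col 3] CV: children C:{C}, V:{C} ∩→ {C}; cost 0
[col 3] CVW: children CV:{C}, W:{C} ∩→ {C}; cost 0
[col 3] COVW: children CVW:{C}, O:{A} ∪→ {A,C}; cost 1
[col 4] CV: children C:{C}, V:{C} ∩→ {C}; cost 0
[col 4] CVW: children CV:{C}, W:{A} ∪→ {A,C}; cost 1
[col 4] COVW: children CVW:{A,C}, O:{C} ∩→ {C}; cost 0
per-site changes: [3, 1, 1, 1, 1]; total = 7

7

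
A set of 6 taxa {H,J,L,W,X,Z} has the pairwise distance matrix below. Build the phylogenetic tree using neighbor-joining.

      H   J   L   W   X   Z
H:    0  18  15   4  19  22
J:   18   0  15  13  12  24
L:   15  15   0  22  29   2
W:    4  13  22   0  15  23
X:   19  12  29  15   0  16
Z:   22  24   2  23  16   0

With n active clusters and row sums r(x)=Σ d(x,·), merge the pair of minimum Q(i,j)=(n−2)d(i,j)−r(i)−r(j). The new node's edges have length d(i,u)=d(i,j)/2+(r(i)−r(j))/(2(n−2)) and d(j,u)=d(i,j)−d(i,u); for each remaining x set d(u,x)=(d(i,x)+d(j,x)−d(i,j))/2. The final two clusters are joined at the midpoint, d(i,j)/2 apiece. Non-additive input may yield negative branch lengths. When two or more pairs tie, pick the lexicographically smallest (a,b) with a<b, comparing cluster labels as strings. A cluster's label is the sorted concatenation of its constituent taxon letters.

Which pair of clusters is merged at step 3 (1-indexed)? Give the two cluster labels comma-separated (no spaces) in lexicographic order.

HW,LZ

1. join L+Z (d=2, Q=-162) ⇒ LZ; edges |L|=1/2, |Z|=3/2
  updated: d(H,LZ)=35/2, d(J,LZ)=37/2, d(LZ,W)=43/2, d(LZ,X)=43/2
2. join H+W (d=4, Q=-100) ⇒ HW; edges |H|=17/6, |W|=7/6
  updated: d(HW,J)=27/2, d(HW,LZ)=35/2, d(HW,X)=15
3. join HW+LZ (d=35/2, Q=-137/2) ⇒ HLWZ; edges |HW|=47/8, |LZ|=93/8
  updated: d(HLWZ,J)=29/4, d(HLWZ,X)=19/2
4. join HLWZ+J (d=29/4, Q=-115/4) ⇒ HJLWZ; edges |HLWZ|=19/8, |J|=39/8
  updated: d(HJLWZ,X)=57/8
5. join HJLWZ+X (d=57/8) ⇒ HJLWXZ; edges |HJLWZ|=57/16, |X|=57/16
final tree: ((((H:17/6,W:7/6):47/8,(L:1/2,Z:3/2):93/8):19/8,J:39/8):57/16,X:57/16)
total length: 303/8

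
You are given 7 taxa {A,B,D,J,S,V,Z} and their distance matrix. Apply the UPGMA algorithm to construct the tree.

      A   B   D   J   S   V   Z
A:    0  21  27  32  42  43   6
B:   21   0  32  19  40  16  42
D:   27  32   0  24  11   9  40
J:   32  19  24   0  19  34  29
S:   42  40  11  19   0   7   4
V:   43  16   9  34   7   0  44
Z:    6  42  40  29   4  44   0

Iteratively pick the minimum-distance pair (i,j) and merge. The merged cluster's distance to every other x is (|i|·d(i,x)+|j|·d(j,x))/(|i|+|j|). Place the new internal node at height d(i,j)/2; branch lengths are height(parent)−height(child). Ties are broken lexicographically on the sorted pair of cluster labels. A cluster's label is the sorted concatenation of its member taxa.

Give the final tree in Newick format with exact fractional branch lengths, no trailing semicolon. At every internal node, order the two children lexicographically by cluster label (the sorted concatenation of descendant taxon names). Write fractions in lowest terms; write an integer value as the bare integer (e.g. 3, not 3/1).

((A:12,(S:2,Z:2):10):67/24,((B:19/2,J:19/2):15/4,(D:9/2,V:9/2):35/4):37/24)

iteration 1: select S,Z (d=4); attach at lengths (2, 2); label the merged cluster SZ
  updated: d(A,SZ)=24, d(B,SZ)=41, d(D,SZ)=51/2, d(J,SZ)=24, d(SZ,V)=51/2
iteration 2: select D,V (d=9); attach at lengths (9/2, 9/2); label the merged cluster DV
  updated: d(A,DV)=35, d(B,DV)=24, d(DV,J)=29, d(DV,SZ)=51/2
iteration 3: select B,J (d=19); attach at lengths (19/2, 19/2); label the merged cluster BJ
  updated: d(A,BJ)=53/2, d(BJ,DV)=53/2, d(BJ,SZ)=65/2
iteration 4: select A,SZ (d=24); attach at lengths (12, 10); label the merged cluster ASZ
  updated: d(ASZ,BJ)=61/2, d(ASZ,DV)=86/3
iteration 5: select BJ,DV (d=53/2); attach at lengths (15/4, 35/4); label the merged cluster BDJV
  updated: d(ASZ,BDJV)=355/12
iteration 6: select ASZ,BDJV (d=355/12); attach at lengths (67/24, 37/24); label the merged cluster ABDJSVZ
final tree: ((A:12,(S:2,Z:2):10):67/24,((B:19/2,J:19/2):15/4,(D:9/2,V:9/2):35/4):37/24)
total length: 425/6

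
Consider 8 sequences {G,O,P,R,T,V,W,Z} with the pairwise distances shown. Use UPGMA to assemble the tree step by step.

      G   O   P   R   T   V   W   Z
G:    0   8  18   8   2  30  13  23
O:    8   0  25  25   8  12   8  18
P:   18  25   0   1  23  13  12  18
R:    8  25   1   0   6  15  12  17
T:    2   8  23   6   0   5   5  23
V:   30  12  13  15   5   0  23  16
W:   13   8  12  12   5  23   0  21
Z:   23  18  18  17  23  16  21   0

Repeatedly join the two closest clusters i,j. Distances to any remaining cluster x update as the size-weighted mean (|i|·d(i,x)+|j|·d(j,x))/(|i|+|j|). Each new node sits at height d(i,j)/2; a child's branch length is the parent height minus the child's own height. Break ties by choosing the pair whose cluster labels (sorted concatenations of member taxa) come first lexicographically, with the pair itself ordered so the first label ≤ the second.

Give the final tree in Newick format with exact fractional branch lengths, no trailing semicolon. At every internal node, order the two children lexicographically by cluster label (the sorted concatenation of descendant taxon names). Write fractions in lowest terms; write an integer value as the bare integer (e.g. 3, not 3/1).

step 1: merge (P,R) at d=1; branch lengths P→1/2, R→1/2; new cluster PR
  updated: d(G,PR)=13, d(O,PR)=25, d(PR,T)=29/2, d(PR,V)=14, d(PR,W)=12, d(PR,Z)=35/2
step 2: merge (G,T) at d=2; branch lengths G→1, T→1; new cluster GT
  updated: d(GT,O)=8, d(GT,PR)=55/4, d(GT,V)=35/2, d(GT,W)=9, d(GT,Z)=23
step 3: merge (GT,O) at d=8; branch lengths GT→3, O→4; new cluster GOT
  updated: d(GOT,PR)=35/2, d(GOT,V)=47/3, d(GOT,W)=26/3, d(GOT,Z)=64/3
step 4: merge (GOT,W) at d=26/3; branch lengths GOT→1/3, W→13/3; new cluster GOTW
  updated: d(GOTW,PR)=129/8, d(GOTW,V)=35/2, d(GOTW,Z)=85/4
step 5: merge (PR,V) at d=14; branch lengths PR→13/2, V→7; new cluster PRV
  updated: d(GOTW,PRV)=199/12, d(PRV,Z)=17
step 6: merge (GOTW,PRV) at d=199/12; branch lengths GOTW→95/24, PRV→31/24; new cluster GOPRTVW
  updated: d(GOPRTVW,Z)=136/7
step 7: merge (GOPRTVW,Z) at d=136/7; branch lengths GOPRTVW→239/168, Z→68/7; new cluster GOPRTVWZ
final tree: (((((G:1,T:1):3,O:4):1/3,W:13/3):95/24,((P:1/2,R:1/2):13/2,V:7):31/24):239/168,Z:68/7)
total length: 2495/56

(((((G:1,T:1):3,O:4):1/3,W:13/3):95/24,((P:1/2,R:1/2):13/2,V:7):31/24):239/168,Z:68/7)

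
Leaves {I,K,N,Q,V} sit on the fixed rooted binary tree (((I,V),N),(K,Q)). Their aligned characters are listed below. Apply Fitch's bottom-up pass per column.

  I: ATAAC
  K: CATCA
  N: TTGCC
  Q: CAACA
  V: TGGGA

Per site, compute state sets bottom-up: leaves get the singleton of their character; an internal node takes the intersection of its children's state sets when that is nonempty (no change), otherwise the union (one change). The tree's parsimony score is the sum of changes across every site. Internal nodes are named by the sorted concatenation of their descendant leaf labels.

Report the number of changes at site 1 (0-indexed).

2

site 0, node IV: I={A} ∪ V={T} → {A,T} (+1)
site 0, node INV: IV={A,T} ∩ N={T} → {T} (+0)
site 0, node KQ: K={C} ∩ Q={C} → {C} (+0)
site 0, node IKNQV: INV={T} ∪ KQ={C} → {C,T} (+1)
site 1, node IV: I={T} ∪ V={G} → {G,T} (+1)
site 1, node INV: IV={G,T} ∩ N={T} → {T} (+0)
site 1, node KQ: K={A} ∩ Q={A} → {A} (+0)
site 1, node IKNQV: INV={T} ∪ KQ={A} → {A,T} (+1)
site 2, node IV: I={A} ∪ V={G} → {A,G} (+1)
site 2, node INV: IV={A,G} ∩ N={G} → {G} (+0)
site 2, node KQ: K={T} ∪ Q={A} → {A,T} (+1)
site 2, node IKNQV: INV={G} ∪ KQ={A,T} → {A,G,T} (+1)
site 3, node IV: I={A} ∪ V={G} → {A,G} (+1)
site 3, node INV: IV={A,G} ∪ N={C} → {A,C,G} (+1)
site 3, node KQ: K={C} ∩ Q={C} → {C} (+0)
site 3, node IKNQV: INV={A,C,G} ∩ KQ={C} → {C} (+0)
site 4, node IV: I={C} ∪ V={A} → {A,C} (+1)
site 4, node INV: IV={A,C} ∩ N={C} → {C} (+0)
site 4, node KQ: K={A} ∩ Q={A} → {A} (+0)
site 4, node IKNQV: INV={C} ∪ KQ={A} → {A,C} (+1)
per-site changes: [2, 2, 3, 2, 2]; total = 11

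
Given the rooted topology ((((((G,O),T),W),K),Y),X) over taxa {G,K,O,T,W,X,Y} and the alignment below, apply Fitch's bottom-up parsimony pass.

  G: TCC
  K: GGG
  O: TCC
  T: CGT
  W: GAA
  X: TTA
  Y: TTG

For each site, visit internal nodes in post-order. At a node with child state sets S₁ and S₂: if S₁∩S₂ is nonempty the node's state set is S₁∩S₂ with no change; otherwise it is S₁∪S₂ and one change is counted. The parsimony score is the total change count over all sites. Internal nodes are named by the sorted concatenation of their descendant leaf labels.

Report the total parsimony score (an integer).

10

site 0, node GO: G={T} ∩ O={T} → {T} (+0)
site 0, node GOT: GO={T} ∪ T={C} → {C,T} (+1)
site 0, node GOTW: GOT={C,T} ∪ W={G} → {C,G,T} (+1)
site 0, node GKOTW: GOTW={C,G,T} ∩ K={G} → {G} (+0)
site 0, node GKOTWY: GKOTW={G} ∪ Y={T} → {G,T} (+1)
site 0, node GKOTWXY: GKOTWY={G,T} ∩ X={T} → {T} (+0)
site 1, node GO: G={C} ∩ O={C} → {C} (+0)
site 1, node GOT: GO={C} ∪ T={G} → {C,G} (+1)
site 1, node GOTW: GOT={C,G} ∪ W={A} → {A,C,G} (+1)
site 1, node GKOTW: GOTW={A,C,G} ∩ K={G} → {G} (+0)
site 1, node GKOTWY: GKOTW={G} ∪ Y={T} → {G,T} (+1)
site 1, node GKOTWXY: GKOTWY={G,T} ∩ X={T} → {T} (+0)
site 2, node GO: G={C} ∩ O={C} → {C} (+0)
site 2, node GOT: GO={C} ∪ T={T} → {C,T} (+1)
site 2, node GOTW: GOT={C,T} ∪ W={A} → {A,C,T} (+1)
site 2, node GKOTW: GOTW={A,C,T} ∪ K={G} → {A,C,G,T} (+1)
site 2, node GKOTWY: GKOTW={A,C,G,T} ∩ Y={G} → {G} (+0)
site 2, node GKOTWXY: GKOTWY={G} ∪ X={A} → {A,G} (+1)
per-site changes: [3, 3, 4]; total = 10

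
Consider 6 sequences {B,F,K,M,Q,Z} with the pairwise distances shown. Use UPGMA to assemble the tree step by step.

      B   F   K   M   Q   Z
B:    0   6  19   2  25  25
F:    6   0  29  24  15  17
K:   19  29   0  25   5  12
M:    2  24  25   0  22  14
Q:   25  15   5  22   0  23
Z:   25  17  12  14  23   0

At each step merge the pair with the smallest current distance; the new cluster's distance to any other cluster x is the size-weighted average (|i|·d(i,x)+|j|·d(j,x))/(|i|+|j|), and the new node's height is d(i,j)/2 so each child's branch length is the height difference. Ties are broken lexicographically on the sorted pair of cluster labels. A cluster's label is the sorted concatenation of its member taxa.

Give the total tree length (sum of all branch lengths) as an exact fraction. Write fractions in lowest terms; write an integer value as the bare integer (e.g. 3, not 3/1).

iteration 1: select B,M (d=2); attach at lengths (1, 1); label the merged cluster BM
  updated: d(BM,F)=15, d(BM,K)=22, d(BM,Q)=47/2, d(BM,Z)=39/2
iteration 2: select K,Q (d=5); attach at lengths (5/2, 5/2); label the merged cluster KQ
  updated: d(BM,KQ)=91/4, d(F,KQ)=22, d(KQ,Z)=35/2
iteration 3: select BM,F (d=15); attach at lengths (13/2, 15/2); label the merged cluster BFM
  updated: d(BFM,KQ)=45/2, d(BFM,Z)=56/3
iteration 4: select KQ,Z (d=35/2); attach at lengths (25/4, 35/4); label the merged cluster KQZ
  updated: d(BFM,KQZ)=191/9
iteration 5: select BFM,KQZ (d=191/9); attach at lengths (28/9, 67/36); label the merged cluster BFKMQZ
final tree: (((B:1,M:1):13/2,F:15/2):28/9,((K:5/2,Q:5/2):25/4,Z:35/4):67/36)
total length: 1475/36

1475/36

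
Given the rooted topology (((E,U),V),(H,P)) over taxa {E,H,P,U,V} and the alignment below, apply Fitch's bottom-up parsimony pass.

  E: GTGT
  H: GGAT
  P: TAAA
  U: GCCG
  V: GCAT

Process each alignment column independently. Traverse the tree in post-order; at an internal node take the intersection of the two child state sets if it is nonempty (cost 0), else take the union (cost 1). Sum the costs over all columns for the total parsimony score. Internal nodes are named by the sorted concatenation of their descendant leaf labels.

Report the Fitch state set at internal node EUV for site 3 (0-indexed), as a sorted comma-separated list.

site 0, node EU: E={G} ∩ U={G} → {G} (+0)
site 0, node EUV: EU={G} ∩ V={G} → {G} (+0)
site 0, node HP: H={G} ∪ P={T} → {G,T} (+1)
site 0, node EHPUV: EUV={G} ∩ HP={G,T} → {G} (+0)
site 1, node EU: E={T} ∪ U={C} → {C,T} (+1)
site 1, node EUV: EU={C,T} ∩ V={C} → {C} (+0)
site 1, node HP: H={G} ∪ P={A} → {A,G} (+1)
site 1, node EHPUV: EUV={C} ∪ HP={A,G} → {A,C,G} (+1)
site 2, node EU: E={G} ∪ U={C} → {C,G} (+1)
site 2, node EUV: EU={C,G} ∪ V={A} → {A,C,G} (+1)
site 2, node HP: H={A} ∩ P={A} → {A} (+0)
site 2, node EHPUV: EUV={A,C,G} ∩ HP={A} → {A} (+0)
site 3, node EU: E={T} ∪ U={G} → {G,T} (+1)
site 3, node EUV: EU={G,T} ∩ V={T} → {T} (+0)
site 3, node HP: H={T} ∪ P={A} → {A,T} (+1)
site 3, node EHPUV: EUV={T} ∩ HP={A,T} → {T} (+0)
per-site changes: [1, 3, 2, 2]; total = 8

T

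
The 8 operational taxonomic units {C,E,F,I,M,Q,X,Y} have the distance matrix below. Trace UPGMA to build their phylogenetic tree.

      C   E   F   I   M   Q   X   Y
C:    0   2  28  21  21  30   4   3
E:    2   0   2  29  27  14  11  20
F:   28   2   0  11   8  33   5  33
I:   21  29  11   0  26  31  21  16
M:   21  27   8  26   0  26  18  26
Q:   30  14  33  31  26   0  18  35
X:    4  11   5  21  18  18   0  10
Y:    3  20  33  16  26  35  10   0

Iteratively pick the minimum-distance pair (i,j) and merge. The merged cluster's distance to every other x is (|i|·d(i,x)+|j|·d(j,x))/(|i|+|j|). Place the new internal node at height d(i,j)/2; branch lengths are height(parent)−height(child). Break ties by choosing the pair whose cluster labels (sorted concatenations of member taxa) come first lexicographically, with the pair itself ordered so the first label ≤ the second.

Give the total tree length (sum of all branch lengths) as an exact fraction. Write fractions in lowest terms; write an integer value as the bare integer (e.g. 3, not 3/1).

step 1: merge (C,E) at d=2; branch lengths C→1, E→1; new cluster CE
  updated: d(CE,F)=15, d(CE,I)=25, d(CE,M)=24, d(CE,Q)=22, d(CE,X)=15/2, d(CE,Y)=23/2
step 2: merge (F,X) at d=5; branch lengths F→5/2, X→5/2; new cluster FX
  updated: d(CE,FX)=45/4, d(FX,I)=16, d(FX,M)=13, d(FX,Q)=51/2, d(FX,Y)=43/2
step 3: merge (CE,FX) at d=45/4; branch lengths CE→37/8, FX→25/8; new cluster CEFX
  updated: d(CEFX,I)=41/2, d(CEFX,M)=37/2, d(CEFX,Q)=95/4, d(CEFX,Y)=33/2
step 4: merge (I,Y) at d=16; branch lengths I→8, Y→8; new cluster IY
  updated: d(CEFX,IY)=37/2, d(IY,M)=26, d(IY,Q)=33
step 5: merge (CEFX,IY) at d=37/2; branch lengths CEFX→29/8, IY→5/4; new cluster CEFIXY
  updated: d(CEFIXY,M)=21, d(CEFIXY,Q)=161/6
step 6: merge (CEFIXY,M) at d=21; branch lengths CEFIXY→5/4, M→21/2; new cluster CEFIMXY
  updated: d(CEFIMXY,Q)=187/7
step 7: merge (CEFIMXY,Q) at d=187/7; branch lengths CEFIMXY→20/7, Q→187/14; new cluster CEFIMQXY
final tree: (((((C:1,E:1):37/8,(F:5/2,X:5/2):25/8):29/8,(I:8,Y:8):5/4):5/4,M:21/2):20/7,Q:187/14)
total length: 3561/56

3561/56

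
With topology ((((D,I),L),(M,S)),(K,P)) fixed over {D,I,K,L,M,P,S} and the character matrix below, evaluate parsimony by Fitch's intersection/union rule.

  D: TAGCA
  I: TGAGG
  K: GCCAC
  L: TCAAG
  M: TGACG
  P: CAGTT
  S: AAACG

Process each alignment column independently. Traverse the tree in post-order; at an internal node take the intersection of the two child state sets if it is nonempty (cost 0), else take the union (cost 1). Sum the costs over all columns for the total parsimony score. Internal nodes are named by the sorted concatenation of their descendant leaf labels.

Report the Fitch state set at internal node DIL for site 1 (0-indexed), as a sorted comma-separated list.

DI@0: {T} ∩ {T} = {T} (intersection, +0)
DIL@0: {T} ∩ {T} = {T} (intersection, +0)
MS@0: {T} ∪ {A} = {A,T} (union, +1)
DILMS@0: {T} ∩ {A,T} = {T} (intersection, +0)
KP@0: {G} ∪ {C} = {C,G} (union, +1)
DIKLMPS@0: {T} ∪ {C,G} = {C,G,T} (union, +1)
DI@1: {A} ∪ {G} = {A,G} (union, +1)
DIL@1: {A,G} ∪ {C} = {A,C,G} (union, +1)
MS@1: {G} ∪ {A} = {A,G} (union, +1)
DILMS@1: {A,C,G} ∩ {A,G} = {A,G} (intersection, +0)
KP@1: {C} ∪ {A} = {A,C} (union, +1)
DIKLMPS@1: {A,G} ∩ {A,C} = {A} (intersection, +0)
DI@2: {G} ∪ {A} = {A,G} (union, +1)
DIL@2: {A,G} ∩ {A} = {A} (intersection, +0)
MS@2: {A} ∩ {A} = {A} (intersection, +0)
DILMS@2: {A} ∩ {A} = {A} (intersection, +0)
KP@2: {C} ∪ {G} = {C,G} (union, +1)
DIKLMPS@2: {A} ∪ {C,G} = {A,C,G} (union, +1)
DI@3: {C} ∪ {G} = {C,G} (union, +1)
DIL@3: {C,G} ∪ {A} = {A,C,G} (union, +1)
MS@3: {C} ∩ {C} = {C} (intersection, +0)
DILMS@3: {A,C,G} ∩ {C} = {C} (intersection, +0)
KP@3: {A} ∪ {T} = {A,T} (union, +1)
DIKLMPS@3: {C} ∪ {A,T} = {A,C,T} (union, +1)
DI@4: {A} ∪ {G} = {A,G} (union, +1)
DIL@4: {A,G} ∩ {G} = {G} (intersection, +0)
MS@4: {G} ∩ {G} = {G} (intersection, +0)
DILMS@4: {G} ∩ {G} = {G} (intersection, +0)
KP@4: {C} ∪ {T} = {C,T} (union, +1)
DIKLMPS@4: {G} ∪ {C,T} = {C,G,T} (union, +1)
per-site changes: [3, 4, 3, 4, 3]; total = 17

A,C,G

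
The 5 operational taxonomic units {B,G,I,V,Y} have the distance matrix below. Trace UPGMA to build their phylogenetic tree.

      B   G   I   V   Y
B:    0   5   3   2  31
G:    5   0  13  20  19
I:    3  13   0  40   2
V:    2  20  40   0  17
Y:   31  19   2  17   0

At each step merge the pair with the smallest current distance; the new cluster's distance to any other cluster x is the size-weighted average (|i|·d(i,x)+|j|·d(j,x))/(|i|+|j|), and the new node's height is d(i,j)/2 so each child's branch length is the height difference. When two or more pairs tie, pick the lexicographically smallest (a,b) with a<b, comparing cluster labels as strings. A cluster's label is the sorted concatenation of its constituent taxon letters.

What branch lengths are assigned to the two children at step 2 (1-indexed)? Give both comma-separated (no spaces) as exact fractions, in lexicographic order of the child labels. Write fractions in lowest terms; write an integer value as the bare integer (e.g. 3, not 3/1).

1,1

step 1: merge (B,V) at d=2; branch lengths B→1, V→1; new cluster BV
  updated: d(BV,G)=25/2, d(BV,I)=43/2, d(BV,Y)=24
step 2: merge (I,Y) at d=2; branch lengths I→1, Y→1; new cluster IY
  updated: d(BV,IY)=91/4, d(G,IY)=16
step 3: merge (BV,G) at d=25/2; branch lengths BV→21/4, G→25/4; new cluster BGV
  updated: d(BGV,IY)=41/2
step 4: merge (BGV,IY) at d=41/2; branch lengths BGV→4, IY→37/4; new cluster BGIVY
final tree: (((B:1,V:1):21/4,G:25/4):4,(I:1,Y:1):37/4)
total length: 115/4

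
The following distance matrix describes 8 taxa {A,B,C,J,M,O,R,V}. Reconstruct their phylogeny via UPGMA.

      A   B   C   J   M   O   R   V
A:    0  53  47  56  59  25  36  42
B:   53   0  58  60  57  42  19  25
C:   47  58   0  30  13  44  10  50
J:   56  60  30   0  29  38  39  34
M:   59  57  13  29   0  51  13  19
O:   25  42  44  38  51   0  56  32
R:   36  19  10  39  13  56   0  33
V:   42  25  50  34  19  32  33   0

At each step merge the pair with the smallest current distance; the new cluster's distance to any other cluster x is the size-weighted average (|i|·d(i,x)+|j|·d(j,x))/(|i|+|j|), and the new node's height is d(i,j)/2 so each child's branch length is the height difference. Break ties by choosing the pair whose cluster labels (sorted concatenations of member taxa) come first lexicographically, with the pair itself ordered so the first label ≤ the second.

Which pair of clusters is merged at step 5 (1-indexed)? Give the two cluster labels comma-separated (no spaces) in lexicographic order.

iteration 1: select C,R (d=10); attach at lengths (5, 5); label the merged cluster CR
  updated: d(A,CR)=83/2, d(B,CR)=77/2, d(CR,J)=69/2, d(CR,M)=13, d(CR,O)=50, d(CR,V)=83/2
iteration 2: select CR,M (d=13); attach at lengths (3/2, 13/2); label the merged cluster CMR
  updated: d(A,CMR)=142/3, d(B,CMR)=134/3, d(CMR,J)=98/3, d(CMR,O)=151/3, d(CMR,V)=34
iteration 3: select A,O (d=25); attach at lengths (25/2, 25/2); label the merged cluster AO
  updated: d(AO,B)=95/2, d(AO,CMR)=293/6, d(AO,J)=47, d(AO,V)=37
iteration 4: select B,V (d=25); attach at lengths (25/2, 25/2); label the merged cluster BV
  updated: d(AO,BV)=169/4, d(BV,CMR)=118/3, d(BV,J)=47
iteration 5: select CMR,J (d=98/3); attach at lengths (59/6, 49/3); label the merged cluster CJMR
  updated: d(AO,CJMR)=387/8, d(BV,CJMR)=165/4
iteration 6: select BV,CJMR (d=165/4); attach at lengths (65/8, 103/24); label the merged cluster BCJMRV
  updated: d(AO,BCJMRV)=139/3
iteration 7: select AO,BCJMRV (d=139/3); attach at lengths (32/3, 61/24); label the merged cluster ABCJMORV
final tree: ((A:25/2,O:25/2):32/3,((B:25/2,V:25/2):65/8,(((C:5,R:5):3/2,M:13/2):59/6,J:49/3):103/24):61/24)
total length: 2875/24

CMR,J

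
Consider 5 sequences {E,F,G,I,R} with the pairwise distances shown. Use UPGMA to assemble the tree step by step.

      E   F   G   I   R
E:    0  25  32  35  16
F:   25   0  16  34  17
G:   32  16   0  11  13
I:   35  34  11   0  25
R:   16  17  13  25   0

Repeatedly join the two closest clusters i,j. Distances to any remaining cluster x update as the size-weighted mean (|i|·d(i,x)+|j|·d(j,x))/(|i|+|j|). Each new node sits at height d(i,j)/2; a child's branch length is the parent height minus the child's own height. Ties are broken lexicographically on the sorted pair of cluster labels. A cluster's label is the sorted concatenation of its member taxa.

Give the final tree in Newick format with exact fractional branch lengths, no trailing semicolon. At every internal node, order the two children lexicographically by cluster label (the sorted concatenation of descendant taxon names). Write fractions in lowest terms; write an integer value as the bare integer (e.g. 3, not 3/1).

(((E:8,R:8):5/2,F:21/2):29/12,(G:11/2,I:11/2):89/12)

1. join G+I (d=11) ⇒ GI; edges |G|=11/2, |I|=11/2
  updated: d(E,GI)=67/2, d(F,GI)=25, d(GI,R)=19
2. join E+R (d=16) ⇒ ER; edges |E|=8, |R|=8
  updated: d(ER,F)=21, d(ER,GI)=105/4
3. join ER+F (d=21) ⇒ EFR; edges |ER|=5/2, |F|=21/2
  updated: d(EFR,GI)=155/6
4. join EFR+GI (d=155/6) ⇒ EFGIR; edges |EFR|=29/12, |GI|=89/12
final tree: (((E:8,R:8):5/2,F:21/2):29/12,(G:11/2,I:11/2):89/12)
total length: 299/6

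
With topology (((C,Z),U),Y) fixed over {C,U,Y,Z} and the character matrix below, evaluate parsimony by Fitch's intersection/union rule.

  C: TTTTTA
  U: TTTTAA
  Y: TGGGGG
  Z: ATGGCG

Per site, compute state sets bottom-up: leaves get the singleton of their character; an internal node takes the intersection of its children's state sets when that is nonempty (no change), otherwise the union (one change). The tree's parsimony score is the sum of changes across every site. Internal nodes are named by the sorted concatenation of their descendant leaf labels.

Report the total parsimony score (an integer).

11

site 0, node CZ: C={T} ∪ Z={A} → {A,T} (+1)
site 0, node CUZ: CZ={A,T} ∩ U={T} → {T} (+0)
site 0, node CUYZ: CUZ={T} ∩ Y={T} → {T} (+0)
site 1, node CZ: C={T} ∩ Z={T} → {T} (+0)
site 1, node CUZ: CZ={T} ∩ U={T} → {T} (+0)
site 1, node CUYZ: CUZ={T} ∪ Y={G} → {G,T} (+1)
site 2, node CZ: C={T} ∪ Z={G} → {G,T} (+1)
site 2, node CUZ: CZ={G,T} ∩ U={T} → {T} (+0)
site 2, node CUYZ: CUZ={T} ∪ Y={G} → {G,T} (+1)
site 3, node CZ: C={T} ∪ Z={G} → {G,T} (+1)
site 3, node CUZ: CZ={G,T} ∩ U={T} → {T} (+0)
site 3, node CUYZ: CUZ={T} ∪ Y={G} → {G,T} (+1)
site 4, node CZ: C={T} ∪ Z={C} → {C,T} (+1)
site 4, node CUZ: CZ={C,T} ∪ U={A} → {A,C,T} (+1)
site 4, node CUYZ: CUZ={A,C,T} ∪ Y={G} → {A,C,G,T} (+1)
site 5, node CZ: C={A} ∪ Z={G} → {A,G} (+1)
site 5, node CUZ: CZ={A,G} ∩ U={A} → {A} (+0)
site 5, node CUYZ: CUZ={A} ∪ Y={G} → {A,G} (+1)
per-site changes: [1, 1, 2, 2, 3, 2]; total = 11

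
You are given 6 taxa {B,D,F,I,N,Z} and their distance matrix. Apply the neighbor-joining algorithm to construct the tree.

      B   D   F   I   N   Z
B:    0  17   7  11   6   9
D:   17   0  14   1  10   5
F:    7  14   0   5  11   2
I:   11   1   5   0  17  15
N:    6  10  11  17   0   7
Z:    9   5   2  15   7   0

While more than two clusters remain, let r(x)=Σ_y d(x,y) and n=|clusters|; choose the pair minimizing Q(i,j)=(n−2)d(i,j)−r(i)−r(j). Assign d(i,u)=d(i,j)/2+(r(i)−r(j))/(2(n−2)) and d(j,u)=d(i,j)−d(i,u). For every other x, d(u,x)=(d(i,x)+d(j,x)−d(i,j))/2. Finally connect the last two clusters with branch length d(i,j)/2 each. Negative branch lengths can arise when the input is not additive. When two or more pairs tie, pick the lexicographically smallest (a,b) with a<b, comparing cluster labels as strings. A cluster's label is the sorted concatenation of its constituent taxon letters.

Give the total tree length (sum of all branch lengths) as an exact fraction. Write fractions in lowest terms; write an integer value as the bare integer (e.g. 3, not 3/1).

41/2

step 1: merge (D,I) at d=1, Q=-92; branch lengths D→1/4, I→3/4; new cluster DI
  updated: d(B,DI)=27/2, d(DI,F)=9, d(DI,N)=13, d(DI,Z)=19/2
step 2: merge (B,N) at d=6, Q=-109/2; branch lengths B→11/4, N→13/4; new cluster BN
  updated: d(BN,DI)=41/4, d(BN,F)=6, d(BN,Z)=5
step 3: merge (BN,DI) at d=41/4, Q=-59/2; branch lengths BN→13/4, DI→7; new cluster BDIN
  updated: d(BDIN,F)=19/8, d(BDIN,Z)=17/8
step 4: merge (BDIN,F) at d=19/8, Q=-13/2; branch lengths BDIN→5/4, F→9/8; new cluster BDFIN
  updated: d(BDFIN,Z)=7/8
step 5: merge (BDFIN,Z) at d=7/8; branch lengths BDFIN→7/16, Z→7/16; new cluster BDFINZ
final tree: ((((B:11/4,N:13/4):13/4,(D:1/4,I:3/4):7):5/4,F:9/8):7/16,Z:7/16)
total length: 41/2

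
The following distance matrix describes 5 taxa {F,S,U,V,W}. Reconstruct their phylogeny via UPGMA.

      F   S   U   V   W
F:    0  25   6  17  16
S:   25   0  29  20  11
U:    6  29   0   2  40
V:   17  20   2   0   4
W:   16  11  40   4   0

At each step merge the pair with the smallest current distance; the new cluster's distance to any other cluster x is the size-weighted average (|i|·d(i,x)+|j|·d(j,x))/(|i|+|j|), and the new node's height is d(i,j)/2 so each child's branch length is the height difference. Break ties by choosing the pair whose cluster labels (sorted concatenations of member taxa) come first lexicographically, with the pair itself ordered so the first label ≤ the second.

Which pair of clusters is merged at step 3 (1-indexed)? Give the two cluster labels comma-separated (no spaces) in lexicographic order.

iteration 1: select U,V (d=2); attach at lengths (1, 1); label the merged cluster UV
  updated: d(F,UV)=23/2, d(S,UV)=49/2, d(UV,W)=22
iteration 2: select S,W (d=11); attach at lengths (11/2, 11/2); label the merged cluster SW
  updated: d(F,SW)=41/2, d(SW,UV)=93/4
iteration 3: select F,UV (d=23/2); attach at lengths (23/4, 19/4); label the merged cluster FUV
  updated: d(FUV,SW)=67/3
iteration 4: select FUV,SW (d=67/3); attach at lengths (65/12, 17/3); label the merged cluster FSUVW
final tree: ((F:23/4,(U:1,V:1):19/4):65/12,(S:11/2,W:11/2):17/3)
total length: 415/12

F,UV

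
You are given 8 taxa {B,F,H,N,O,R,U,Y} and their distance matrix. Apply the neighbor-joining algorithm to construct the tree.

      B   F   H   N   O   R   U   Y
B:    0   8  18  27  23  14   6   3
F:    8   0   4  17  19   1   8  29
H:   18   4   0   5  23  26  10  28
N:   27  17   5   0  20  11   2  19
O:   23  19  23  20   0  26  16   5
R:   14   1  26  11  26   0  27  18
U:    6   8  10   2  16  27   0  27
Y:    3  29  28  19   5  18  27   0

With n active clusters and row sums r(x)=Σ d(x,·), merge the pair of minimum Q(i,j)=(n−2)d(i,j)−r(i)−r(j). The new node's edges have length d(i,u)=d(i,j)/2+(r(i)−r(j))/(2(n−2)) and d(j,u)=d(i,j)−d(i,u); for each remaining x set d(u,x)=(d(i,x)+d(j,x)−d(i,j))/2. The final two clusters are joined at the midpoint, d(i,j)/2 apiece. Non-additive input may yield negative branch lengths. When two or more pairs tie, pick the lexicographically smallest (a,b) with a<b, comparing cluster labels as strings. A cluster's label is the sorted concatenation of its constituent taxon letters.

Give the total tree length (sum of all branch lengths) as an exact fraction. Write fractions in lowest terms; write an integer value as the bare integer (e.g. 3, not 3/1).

iteration 1: select O,Y (d=5, Q=-231); attach at lengths (11/4, 9/4); label the merged cluster OY
  updated: d(B,OY)=21/2, d(F,OY)=43/2, d(H,OY)=23, d(N,OY)=17, d(OY,R)=39/2, d(OY,U)=19
iteration 2: select F,R (d=1, Q=-153); attach at lengths (-17/5, 22/5); label the merged cluster FR
  updated: d(B,FR)=21/2, d(FR,H)=29/2, d(FR,N)=27/2, d(FR,OY)=20, d(FR,U)=17
iteration 3: select B,OY (d=21/2, Q=-239/2); attach at lengths (49/16, 119/16); label the merged cluster BOY
  updated: d(BOY,FR)=10, d(BOY,H)=61/4, d(BOY,N)=67/4, d(BOY,U)=29/4
iteration 4: select BOY,FR (d=10, Q=-297/4); attach at lengths (97/24, 143/24); label the merged cluster BFORY
  updated: d(BFORY,H)=79/8, d(BFORY,N)=81/8, d(BFORY,U)=57/8
iteration 5: select BFORY,H (d=79/8, Q=-129/4); attach at lengths (11/2, 35/8); label the merged cluster BFHORY
  updated: d(BFHORY,N)=21/8, d(BFHORY,U)=29/8
iteration 6: select BFHORY,N (d=21/8, Q=-33/4); attach at lengths (17/8, 1/2); label the merged cluster BFHNORY
  updated: d(BFHNORY,U)=3/2
iteration 7: select BFHNORY,U (d=3/2); attach at lengths (3/4, 3/4); label the merged cluster BFHNORUY
final tree: (((((B:49/16,(O:11/4,Y:9/4):119/16):97/24,(F:-17/5,R:22/5):143/24):11/2,H:35/8):17/8,N:1/2):3/4,U:3/4)
total length: 81/2

81/2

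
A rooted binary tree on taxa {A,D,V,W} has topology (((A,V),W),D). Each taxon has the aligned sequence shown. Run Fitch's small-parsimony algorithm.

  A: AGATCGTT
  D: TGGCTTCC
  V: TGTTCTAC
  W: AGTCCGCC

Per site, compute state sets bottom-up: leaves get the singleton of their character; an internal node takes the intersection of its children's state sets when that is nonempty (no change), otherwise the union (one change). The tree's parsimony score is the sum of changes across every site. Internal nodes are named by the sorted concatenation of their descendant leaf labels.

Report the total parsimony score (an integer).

AV@0: {A} ∪ {T} = {A,T} (union, +1)
AVW@0: {A,T} ∩ {A} = {A} (intersection, +0)
ADVW@0: {A} ∪ {T} = {A,T} (union, +1)
AV@1: {G} ∩ {G} = {G} (intersection, +0)
AVW@1: {G} ∩ {G} = {G} (intersection, +0)
ADVW@1: {G} ∩ {G} = {G} (intersection, +0)
AV@2: {A} ∪ {T} = {A,T} (union, +1)
AVW@2: {A,T} ∩ {T} = {T} (intersection, +0)
ADVW@2: {T} ∪ {G} = {G,T} (union, +1)
AV@3: {T} ∩ {T} = {T} (intersection, +0)
AVW@3: {T} ∪ {C} = {C,T} (union, +1)
ADVW@3: {C,T} ∩ {C} = {C} (intersection, +0)
AV@4: {C} ∩ {C} = {C} (intersection, +0)
AVW@4: {C} ∩ {C} = {C} (intersection, +0)
ADVW@4: {C} ∪ {T} = {C,T} (union, +1)
AV@5: {G} ∪ {T} = {G,T} (union, +1)
AVW@5: {G,T} ∩ {G} = {G} (intersection, +0)
ADVW@5: {G} ∪ {T} = {G,T} (union, +1)
AV@6: {T} ∪ {A} = {A,T} (union, +1)
AVW@6: {A,T} ∪ {C} = {A,C,T} (union, +1)
ADVW@6: {A,C,T} ∩ {C} = {C} (intersection, +0)
AV@7: {T} ∪ {C} = {C,T} (union, +1)
AVW@7: {C,T} ∩ {C} = {C} (intersection, +0)
ADVW@7: {C} ∩ {C} = {C} (intersection, +0)
per-site changes: [2, 0, 2, 1, 1, 2, 2, 1]; total = 11

11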